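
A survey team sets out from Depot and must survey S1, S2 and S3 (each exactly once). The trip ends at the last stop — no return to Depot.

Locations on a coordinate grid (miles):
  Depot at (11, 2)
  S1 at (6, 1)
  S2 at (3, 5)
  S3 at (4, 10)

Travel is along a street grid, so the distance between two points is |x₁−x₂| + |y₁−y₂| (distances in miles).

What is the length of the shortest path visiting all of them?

19 miles — the minimum one-way total.

There are 3! = 6 possible orderings.
Depot → S1 → S2 → S3: 6+7+6 = 19
Depot → S1 → S3 → S2: 6+11+6 = 23
Depot → S2 → S1 → S3: 11+7+11 = 29
Depot → S2 → S3 → S1: 11+6+11 = 28
Depot → S3 → S1 → S2: 15+11+7 = 33
Depot → S3 → S2 → S1: 15+6+7 = 28
The minimum is 19.
One shortest path: Depot → S1 → S2 → S3.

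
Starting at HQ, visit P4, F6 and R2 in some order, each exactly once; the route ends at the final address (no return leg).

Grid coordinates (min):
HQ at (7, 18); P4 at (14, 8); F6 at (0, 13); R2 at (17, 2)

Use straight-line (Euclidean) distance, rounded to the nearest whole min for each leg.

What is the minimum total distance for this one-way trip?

Minimum one-way distance = 31 min.

There are 3! = 6 possible orderings.
HQ→P4→F6→R2: 12+15+20 = 47
HQ→P4→R2→F6: 12+7+20 = 39
HQ→F6→P4→R2: 9+15+7 = 31
HQ→F6→R2→P4: 9+20+7 = 36
HQ→R2→P4→F6: 19+7+15 = 41
HQ→R2→F6→P4: 19+20+15 = 54
The minimum is 31.
One shortest path: HQ → F6 → P4 → R2.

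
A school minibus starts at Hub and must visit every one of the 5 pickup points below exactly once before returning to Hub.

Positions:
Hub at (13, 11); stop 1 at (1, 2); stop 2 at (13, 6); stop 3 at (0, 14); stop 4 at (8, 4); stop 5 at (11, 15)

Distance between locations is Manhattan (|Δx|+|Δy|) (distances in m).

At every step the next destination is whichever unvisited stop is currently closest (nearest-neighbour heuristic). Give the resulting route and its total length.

Nearest-neighbour total = 52 m; route Hub → stop 2 → stop 4 → stop 1 → stop 3 → stop 5 → Hub.

From Hub: distances to unvisited — stop 2=5, stop 5=6, stop 4=12, stop 3=16, stop 1=21. Nearest is stop 2 (5).
From stop 2: distances to unvisited — stop 4=7, stop 5=11, stop 1=16, stop 3=21. Nearest is stop 4 (7).
From stop 4: distances to unvisited — stop 1=9, stop 5=14, stop 3=18. Nearest is stop 1 (9).
From stop 1: distances to unvisited — stop 3=13, stop 5=23. Nearest is stop 3 (13).
From stop 3: distances to unvisited — stop 5=12. Nearest is stop 5 (12).
Return stop 5→Hub: 6.
Total = 5 + 7 + 9 + 13 + 12 + 6 = 52.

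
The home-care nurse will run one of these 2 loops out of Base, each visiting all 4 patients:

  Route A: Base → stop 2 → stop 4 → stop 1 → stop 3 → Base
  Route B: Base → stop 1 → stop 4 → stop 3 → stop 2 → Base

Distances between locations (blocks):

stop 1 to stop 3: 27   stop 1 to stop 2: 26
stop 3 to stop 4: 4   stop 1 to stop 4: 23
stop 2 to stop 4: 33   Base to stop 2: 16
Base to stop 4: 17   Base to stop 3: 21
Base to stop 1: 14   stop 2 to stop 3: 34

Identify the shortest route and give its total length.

Shortest is Route B, total 91 blocks.

Route A: 16 + 33 + 23 + 27 + 21 = 120
Route B: 14 + 23 + 4 + 34 + 16 = 91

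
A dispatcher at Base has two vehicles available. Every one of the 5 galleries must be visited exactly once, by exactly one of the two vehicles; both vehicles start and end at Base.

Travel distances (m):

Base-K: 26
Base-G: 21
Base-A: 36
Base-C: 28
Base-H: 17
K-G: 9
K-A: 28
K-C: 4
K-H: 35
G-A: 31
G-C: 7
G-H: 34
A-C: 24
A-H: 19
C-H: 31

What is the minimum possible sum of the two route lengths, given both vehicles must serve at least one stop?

There are 2^4 − 1 = 15 ways to divide the 5 stops into two non-empty groups. For each, the best each vehicle can do is its own shortest tour through its group:
  {K} + {G, A, C, H}: 52 + 88 = 140
  {G} + {K, A, C, H}: 42 + 90 = 132
  {K, G} + {A, C, H}: 56 + 88 = 144
  {A} + {K, G, C, H}: 72 + 82 = 154
  {K, A} + {G, C, H}: 90 + 76 = 166
  {G, A} + {K, C, H}: 88 + 78 = 166
  … (15 splits in total)
  {K, G, A, C} + {H}: 94 + 34 = 128  ← best
Best: vehicle 1 Base → G → K → C → A → Base = 94; vehicle 2 Base → H → Base = 34; combined 128.

Minimum combined distance: 128 m.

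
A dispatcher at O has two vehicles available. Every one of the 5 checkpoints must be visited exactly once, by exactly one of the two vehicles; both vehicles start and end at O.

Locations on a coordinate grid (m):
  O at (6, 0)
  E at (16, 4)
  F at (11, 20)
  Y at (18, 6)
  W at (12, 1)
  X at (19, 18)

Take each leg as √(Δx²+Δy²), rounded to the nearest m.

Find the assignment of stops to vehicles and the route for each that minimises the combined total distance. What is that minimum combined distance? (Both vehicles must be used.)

Minimum combined distance: 67 m.

Try each way of splitting the stops between the two vehicles (each non-empty) and, for each split, find the best tour for each vehicle:
  {E} + {F, Y, W, X}: 22 + 55 = 77
  {F} + {E, Y, W, X}: 42 + 48 = 90
  {E, F} + {Y, W, X}: 49 + 48 = 97
  {Y} + {E, F, W, X}: 26 + 54 = 80
  {E, Y} + {F, W, X}: 27 + 53 = 80
  {F, Y} + {E, W, X}: 50 + 47 = 97
  … (15 splits in total)
  {W} + {E, F, Y, X}: 12 + 55 = 67  ← best
Best: vehicle 1 O → W → O = 12; vehicle 2 O → E → Y → X → F → O = 55; combined 67.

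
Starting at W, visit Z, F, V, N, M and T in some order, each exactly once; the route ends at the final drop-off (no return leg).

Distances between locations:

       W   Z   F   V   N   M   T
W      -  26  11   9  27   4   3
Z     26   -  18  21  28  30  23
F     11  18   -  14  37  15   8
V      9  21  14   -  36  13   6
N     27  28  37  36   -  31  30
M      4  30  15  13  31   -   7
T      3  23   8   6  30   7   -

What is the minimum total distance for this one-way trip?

There are 6! = 720 possible orderings.
W - Z - F - V - N - M - T: 26+18+14+36+31+7 = 132
W - Z - F - V - N - T - M: 26+18+14+36+30+7 = 131
W - Z - F - V - M - N - T: 26+18+14+13+31+30 = 132
W - Z - F - V - M - T - N: 26+18+14+13+7+30 = 108
W - Z - F - V - T - N - M: 26+18+14+6+30+31 = 125
W - Z - F - V - T - M - N: 26+18+14+6+7+31 = 102
W - Z - F - N - V - M - T: 26+18+37+36+13+7 = 137
W - Z - F - N - V - T - M: 26+18+37+36+6+7 = 130
… (712 more)
W - M - V - T - F - Z - N: 4+13+6+8+18+28 = 77  ← best
The minimum is 77.
One shortest path: W → M → V → T → F → Z → N.

77 — the minimum one-way total.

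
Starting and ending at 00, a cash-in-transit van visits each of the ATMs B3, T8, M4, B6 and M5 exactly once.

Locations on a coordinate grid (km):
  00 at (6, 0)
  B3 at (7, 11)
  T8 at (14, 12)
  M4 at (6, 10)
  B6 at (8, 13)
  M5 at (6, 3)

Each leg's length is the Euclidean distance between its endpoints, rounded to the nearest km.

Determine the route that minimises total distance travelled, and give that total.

00 - B3 - T8 - M4 - B6 - M5 - 00: 11+7+8+4+10+3 = 43
00 - B3 - T8 - M4 - M5 - B6 - 00: 11+7+8+7+10+13 = 56
00 - B3 - T8 - B6 - M4 - M5 - 00: 11+7+6+4+7+3 = 38
00 - B3 - T8 - B6 - M5 - M4 - 00: 11+7+6+10+7+10 = 51
00 - B3 - T8 - M5 - M4 - B6 - 00: 11+7+12+7+4+13 = 54
00 - B3 - T8 - M5 - B6 - M4 - 00: 11+7+12+10+4+10 = 54
00 - B3 - M4 - T8 - B6 - M5 - 00: 11+1+8+6+10+3 = 39
00 - B3 - M4 - T8 - M5 - B6 - 00: 11+1+8+12+10+13 = 55
00 - B3 - M4 - B6 - T8 - M5 - 00: 11+1+4+6+12+3 = 37
00 - B3 - M4 - B6 - M5 - T8 - 00: 11+1+4+10+12+14 = 52
00 - B3 - M4 - M5 - T8 - B6 - 00: 11+1+7+12+6+13 = 50
00 - B3 - M4 - M5 - B6 - T8 - 00: 11+1+7+10+6+14 = 49
00 - B3 - B6 - T8 - M4 - M5 - 00: 11+2+6+8+7+3 = 37
00 - B3 - B6 - T8 - M5 - M4 - 00: 11+2+6+12+7+10 = 48
… (46 more)
00 - T8 - B6 - B3 - M4 - M5 - 00: 14+6+2+1+7+3 = 33  ← best
The minimum is 33.
One optimal route: 00 → T8 → B6 → B3 → M4 → M5 → 00 (or its reverse).

Minimum total distance: 33 km.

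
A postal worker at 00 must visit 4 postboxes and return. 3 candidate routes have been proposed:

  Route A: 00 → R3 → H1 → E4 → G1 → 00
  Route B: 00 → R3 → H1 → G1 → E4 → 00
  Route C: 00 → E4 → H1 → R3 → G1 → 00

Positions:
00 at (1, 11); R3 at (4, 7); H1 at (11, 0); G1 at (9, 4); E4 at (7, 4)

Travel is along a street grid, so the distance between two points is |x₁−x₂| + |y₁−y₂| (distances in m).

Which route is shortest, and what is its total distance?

Route A: 7 + 14 + 8 + 2 + 15 = 46
Route B: 7 + 14 + 6 + 2 + 13 = 42
Route C: 13 + 8 + 14 + 8 + 15 = 58

42 m — Route B is the shortest.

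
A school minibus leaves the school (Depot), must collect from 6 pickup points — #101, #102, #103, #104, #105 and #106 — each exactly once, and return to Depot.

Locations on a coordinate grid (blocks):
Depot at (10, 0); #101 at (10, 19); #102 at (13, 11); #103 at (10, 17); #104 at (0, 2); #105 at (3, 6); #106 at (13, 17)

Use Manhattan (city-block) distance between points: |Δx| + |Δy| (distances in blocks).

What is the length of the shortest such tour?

Minimum total distance: 64 blocks.

With 6 stops there are 6!/2 = 360 distinct round trips (a route and its reverse cost the same).
Depot - #101 - #102 - #103 - #104 - #105 - #106 - Depot: 19+11+9+25+7+21+20 = 112
Depot - #101 - #102 - #103 - #104 - #106 - #105 - Depot: 19+11+9+25+28+21+13 = 126
Depot - #101 - #102 - #103 - #105 - #104 - #106 - Depot: 19+11+9+18+7+28+20 = 112
Depot - #101 - #102 - #103 - #105 - #106 - #104 - Depot: 19+11+9+18+21+28+12 = 118
Depot - #101 - #102 - #103 - #106 - #104 - #105 - Depot: 19+11+9+3+28+7+13 = 90
Depot - #101 - #102 - #103 - #106 - #105 - #104 - Depot: 19+11+9+3+21+7+12 = 82
Depot - #101 - #102 - #104 - #103 - #105 - #106 - Depot: 19+11+22+25+18+21+20 = 136
Depot - #101 - #102 - #104 - #103 - #106 - #105 - Depot: 19+11+22+25+3+21+13 = 114
… (352 more)
Depot - #101 - #103 - #106 - #102 - #105 - #104 - Depot: 19+2+3+6+15+7+12 = 64  ← best
The minimum is 64.
One optimal route: Depot → #101 → #103 → #106 → #102 → #105 → #104 → Depot (or its reverse).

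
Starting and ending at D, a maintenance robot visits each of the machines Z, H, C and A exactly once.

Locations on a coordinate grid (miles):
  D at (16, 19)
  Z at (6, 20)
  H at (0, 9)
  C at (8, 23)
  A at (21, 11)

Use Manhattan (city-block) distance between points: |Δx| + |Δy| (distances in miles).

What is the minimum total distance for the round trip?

With 4 stops there are 4!/2 = 12 distinct round trips (a route and its reverse cost the same).
D → Z → H → C → A → D: 11+17+22+25+13 = 88
D → Z → H → A → C → D: 11+17+23+25+12 = 88
D → Z → C → H → A → D: 11+5+22+23+13 = 74
D → Z → C → A → H → D: 11+5+25+23+26 = 90
D → Z → A → H → C → D: 11+24+23+22+12 = 92
D → Z → A → C → H → D: 11+24+25+22+26 = 108
D → H → Z → C → A → D: 26+17+5+25+13 = 86
D → H → Z → A → C → D: 26+17+24+25+12 = 104
D → H → C → Z → A → D: 26+22+5+24+13 = 90
D → H → A → Z → C → D: 26+23+24+5+12 = 90
D → C → Z → H → A → D: 12+5+17+23+13 = 70
D → C → H → Z → A → D: 12+22+17+24+13 = 88
The minimum is 70.
One optimal route: D → C → Z → H → A → D (or its reverse).

70 miles — the shortest possible round trip.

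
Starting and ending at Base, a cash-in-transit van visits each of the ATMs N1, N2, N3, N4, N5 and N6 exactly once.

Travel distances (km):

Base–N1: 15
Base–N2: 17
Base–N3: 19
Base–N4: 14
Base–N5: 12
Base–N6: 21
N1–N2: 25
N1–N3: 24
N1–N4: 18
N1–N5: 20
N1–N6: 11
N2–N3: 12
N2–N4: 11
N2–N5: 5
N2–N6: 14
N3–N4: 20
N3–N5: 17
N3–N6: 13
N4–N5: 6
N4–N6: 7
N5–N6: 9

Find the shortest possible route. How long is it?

There are 360 distinct closed tours to check (reversals are equivalent).
Base → N1 → N2 → N3 → N4 → N5 → N6 → Base: 15+25+12+20+6+9+21 = 108
Base → N1 → N2 → N3 → N4 → N6 → N5 → Base: 15+25+12+20+7+9+12 = 100
Base → N1 → N2 → N3 → N5 → N4 → N6 → Base: 15+25+12+17+6+7+21 = 103
Base → N1 → N2 → N3 → N5 → N6 → N4 → Base: 15+25+12+17+9+7+14 = 99
Base → N1 → N2 → N3 → N6 → N4 → N5 → Base: 15+25+12+13+7+6+12 = 90
Base → N1 → N2 → N3 → N6 → N5 → N4 → Base: 15+25+12+13+9+6+14 = 94
Base → N1 → N2 → N4 → N3 → N5 → N6 → Base: 15+25+11+20+17+9+21 = 118
Base → N1 → N2 → N4 → N3 → N6 → N5 → Base: 15+25+11+20+13+9+12 = 105
… (352 more)
Base → N1 → N6 → N4 → N5 → N2 → N3 → Base: 15+11+7+6+5+12+19 = 75  ← best
The minimum is 75.
One optimal route: Base → N1 → N6 → N4 → N5 → N2 → N3 → Base (or its reverse).

Minimum total distance: 75 km.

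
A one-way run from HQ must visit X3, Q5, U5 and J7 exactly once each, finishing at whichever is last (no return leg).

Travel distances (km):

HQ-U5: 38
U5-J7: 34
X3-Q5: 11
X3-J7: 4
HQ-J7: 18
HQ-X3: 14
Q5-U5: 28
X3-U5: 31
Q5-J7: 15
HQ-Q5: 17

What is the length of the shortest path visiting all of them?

There are 4! = 24 possible orderings.
HQ → X3 → Q5 → U5 → J7: 14+11+28+34 = 87
HQ → X3 → Q5 → J7 → U5: 14+11+15+34 = 74
HQ → X3 → U5 → Q5 → J7: 14+31+28+15 = 88
HQ → X3 → U5 → J7 → Q5: 14+31+34+15 = 94
HQ → X3 → J7 → Q5 → U5: 14+4+15+28 = 61
HQ → X3 → J7 → U5 → Q5: 14+4+34+28 = 80
HQ → Q5 → X3 → U5 → J7: 17+11+31+34 = 93
HQ → Q5 → X3 → J7 → U5: 17+11+4+34 = 66
HQ → Q5 → U5 → X3 → J7: 17+28+31+4 = 80
HQ → Q5 → U5 → J7 → X3: 17+28+34+4 = 83
HQ → Q5 → J7 → X3 → U5: 17+15+4+31 = 67
HQ → Q5 → J7 → U5 → X3: 17+15+34+31 = 97
HQ → U5 → X3 → Q5 → J7: 38+31+11+15 = 95
HQ → U5 → X3 → J7 → Q5: 38+31+4+15 = 88
… (10 more)
The minimum is 61.
One shortest path: HQ → X3 → J7 → Q5 → U5.

61 km — the minimum one-way total.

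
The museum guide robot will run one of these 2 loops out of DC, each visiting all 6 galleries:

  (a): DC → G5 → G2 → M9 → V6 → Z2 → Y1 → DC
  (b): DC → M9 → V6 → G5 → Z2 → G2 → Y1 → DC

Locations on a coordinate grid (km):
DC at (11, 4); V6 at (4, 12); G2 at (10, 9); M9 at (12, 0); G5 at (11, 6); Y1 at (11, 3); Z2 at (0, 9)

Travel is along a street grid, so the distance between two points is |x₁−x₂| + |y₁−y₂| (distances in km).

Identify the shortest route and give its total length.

(a): 2 + 4 + 11 + 20 + 7 + 17 + 1 = 62
(b): 5 + 20 + 13 + 14 + 10 + 7 + 1 = 70

Shortest is (a), total 62 km.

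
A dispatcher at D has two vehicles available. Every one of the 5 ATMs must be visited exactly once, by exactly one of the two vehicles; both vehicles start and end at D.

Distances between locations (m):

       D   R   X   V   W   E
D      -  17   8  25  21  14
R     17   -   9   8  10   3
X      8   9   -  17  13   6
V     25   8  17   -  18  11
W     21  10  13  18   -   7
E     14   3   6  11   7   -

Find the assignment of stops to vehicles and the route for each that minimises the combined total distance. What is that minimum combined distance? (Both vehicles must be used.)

Try each way of splitting the stops between the two vehicles (each non-empty) and, for each split, find the best tour for each vehicle:
  {R} + {X, V, W, E}: 34 + 64 = 98
  {X} + {R, V, W, E}: 16 + 64 = 80
  {R, X} + {V, W, E}: 34 + 64 = 98
  {V} + {R, X, W, E}: 50 + 48 = 98
  {R, V} + {X, W, E}: 50 + 42 = 92
  {X, V} + {R, W, E}: 50 + 48 = 98
  … (15 splits in total)
Best: vehicle 1 D → X → D = 16; vehicle 2 D → R → V → W → E → D = 64; combined 80.

Minimum combined distance: 80 m.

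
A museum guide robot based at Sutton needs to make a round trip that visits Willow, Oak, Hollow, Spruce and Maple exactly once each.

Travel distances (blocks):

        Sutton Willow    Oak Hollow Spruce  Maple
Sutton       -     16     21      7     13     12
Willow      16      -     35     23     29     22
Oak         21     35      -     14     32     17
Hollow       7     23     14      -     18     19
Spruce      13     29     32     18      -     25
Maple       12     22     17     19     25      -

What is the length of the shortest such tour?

There are 60 distinct closed tours to check (reversals are equivalent).
Sutton → Willow → Oak → Hollow → Spruce → Maple → Sutton: 16+35+14+18+25+12 = 120
Sutton → Willow → Oak → Hollow → Maple → Spruce → Sutton: 16+35+14+19+25+13 = 122
Sutton → Willow → Oak → Spruce → Hollow → Maple → Sutton: 16+35+32+18+19+12 = 132
Sutton → Willow → Oak → Spruce → Maple → Hollow → Sutton: 16+35+32+25+19+7 = 134
Sutton → Willow → Oak → Maple → Hollow → Spruce → Sutton: 16+35+17+19+18+13 = 118
Sutton → Willow → Oak → Maple → Spruce → Hollow → Sutton: 16+35+17+25+18+7 = 118
Sutton → Willow → Hollow → Oak → Spruce → Maple → Sutton: 16+23+14+32+25+12 = 122
Sutton → Willow → Hollow → Oak → Maple → Spruce → Sutton: 16+23+14+17+25+13 = 108
Sutton → Willow → Hollow → Spruce → Oak → Maple → Sutton: 16+23+18+32+17+12 = 118
Sutton → Willow → Hollow → Spruce → Maple → Oak → Sutton: 16+23+18+25+17+21 = 120
Sutton → Willow → Hollow → Maple → Oak → Spruce → Sutton: 16+23+19+17+32+13 = 120
Sutton → Willow → Hollow → Maple → Spruce → Oak → Sutton: 16+23+19+25+32+21 = 136
Sutton → Willow → Spruce → Oak → Hollow → Maple → Sutton: 16+29+32+14+19+12 = 122
Sutton → Willow → Spruce → Oak → Maple → Hollow → Sutton: 16+29+32+17+19+7 = 120
… (46 more)
Sutton → Willow → Maple → Oak → Hollow → Spruce → Sutton: 16+22+17+14+18+13 = 100  ← best
The minimum is 100.
One optimal route: Sutton → Willow → Maple → Oak → Hollow → Spruce → Sutton (or its reverse).

Minimum total distance: 100 blocks.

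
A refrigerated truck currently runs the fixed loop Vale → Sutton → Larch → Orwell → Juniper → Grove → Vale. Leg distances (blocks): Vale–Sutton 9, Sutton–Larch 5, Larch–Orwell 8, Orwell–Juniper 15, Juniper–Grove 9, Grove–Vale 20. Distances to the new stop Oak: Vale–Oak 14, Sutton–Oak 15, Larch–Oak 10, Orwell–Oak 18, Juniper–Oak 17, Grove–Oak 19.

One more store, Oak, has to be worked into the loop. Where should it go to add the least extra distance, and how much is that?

Insertion cost between consecutive stops i–j is d(i,Oak) + d(Oak,j) − d(i,j):
  between Vale and Sutton: 14 + 15 − 9 = 20
  between Sutton and Larch: 15 + 10 − 5 = 20
  between Larch and Orwell: 10 + 18 − 8 = 20
  between Orwell and Juniper: 18 + 17 − 15 = 20
  between Juniper and Grove: 17 + 19 − 9 = 27
  between Grove and Vale: 19 + 14 − 20 = 13
Cheapest insertion is between Grove and Vale, adding 13.
New total = 66 + 13 = 79.

Adding 13 blocks by placing Oak on the Grove–Vale leg.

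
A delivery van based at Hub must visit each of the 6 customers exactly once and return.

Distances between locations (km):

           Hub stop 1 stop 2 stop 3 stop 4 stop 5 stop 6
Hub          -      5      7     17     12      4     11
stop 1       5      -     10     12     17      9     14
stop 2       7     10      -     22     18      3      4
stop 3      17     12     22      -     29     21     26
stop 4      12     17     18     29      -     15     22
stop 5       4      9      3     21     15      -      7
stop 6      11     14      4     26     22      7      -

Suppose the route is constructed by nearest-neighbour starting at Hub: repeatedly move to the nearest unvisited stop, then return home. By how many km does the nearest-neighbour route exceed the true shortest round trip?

Hub: stop 5=4, stop 1=5, stop 2=7, stop 6=11, stop 4=12, stop 3=17 ⇒ stop 5
stop 5: stop 2=3, stop 6=7, stop 1=9, stop 4=15, stop 3=21 ⇒ stop 2
stop 2: stop 6=4, stop 1=10, stop 4=18, stop 3=22 ⇒ stop 6
stop 6: stop 1=14, stop 4=22, stop 3=26 ⇒ stop 1
stop 1: stop 3=12, stop 4=17 ⇒ stop 3
stop 3: stop 4=29 ⇒ stop 4
NN route Hub → stop 5 → stop 2 → stop 6 → stop 1 → stop 3 → stop 4 → Hub costs 78.
Optimal: Hub → stop 1 → stop 3 → stop 2 → stop 6 → stop 5 → stop 4 → Hub costs 77 (by enumerating all 360 distinct tours).
Excess = 78 − 77 = 1.

The nearest-neighbour route is 1 km longer than optimal.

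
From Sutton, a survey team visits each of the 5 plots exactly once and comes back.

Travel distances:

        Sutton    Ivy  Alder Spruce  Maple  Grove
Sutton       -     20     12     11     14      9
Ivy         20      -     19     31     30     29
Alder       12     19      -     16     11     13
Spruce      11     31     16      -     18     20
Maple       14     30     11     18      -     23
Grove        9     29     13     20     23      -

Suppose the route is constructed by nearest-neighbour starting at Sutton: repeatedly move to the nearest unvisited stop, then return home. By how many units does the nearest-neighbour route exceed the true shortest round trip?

Excess over optimum: 5.

Sutton: Grove=9, Spruce=11, Alder=12, Maple=14, Ivy=20 ⇒ Grove
Grove: Alder=13, Spruce=20, Maple=23, Ivy=29 ⇒ Alder
Alder: Maple=11, Spruce=16, Ivy=19 ⇒ Maple
Maple: Spruce=18, Ivy=30 ⇒ Spruce
Spruce: Ivy=31 ⇒ Ivy
NN route Sutton → Grove → Alder → Maple → Spruce → Ivy → Sutton costs 102.
Optimal: Sutton → Ivy → Alder → Maple → Spruce → Grove → Sutton costs 97 (by enumerating all 60 distinct tours).
Excess = 102 − 97 = 5.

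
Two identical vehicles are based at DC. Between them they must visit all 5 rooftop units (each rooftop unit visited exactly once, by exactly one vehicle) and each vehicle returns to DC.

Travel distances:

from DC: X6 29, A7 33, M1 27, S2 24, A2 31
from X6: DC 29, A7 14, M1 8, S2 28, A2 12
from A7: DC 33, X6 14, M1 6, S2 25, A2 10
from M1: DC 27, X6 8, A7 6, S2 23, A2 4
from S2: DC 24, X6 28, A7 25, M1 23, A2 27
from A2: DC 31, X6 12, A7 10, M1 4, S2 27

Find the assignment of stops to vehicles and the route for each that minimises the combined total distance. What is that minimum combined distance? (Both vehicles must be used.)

132 — the smallest possible combined total.

Check every non-empty split of the stops between the two vehicles; for each half take its own optimal tour:
  {X6} + {A7, M1, S2, A2}: 58 + 90 = 148
  {A7} + {X6, M1, S2, A2}: 66 + 92 = 158
  {X6, A7} + {M1, S2, A2}: 76 + 82 = 158
  {M1} + {X6, A7, S2, A2}: 54 + 100 = 154
  {X6, M1} + {A7, S2, A2}: 64 + 90 = 154
  {A7, M1} + {X6, S2, A2}: 66 + 92 = 158
  … (15 splits in total)
  {S2} + {X6, A7, M1, A2}: 48 + 84 = 132  ← best
Best: vehicle 1 DC → S2 → DC = 48; vehicle 2 DC → X6 → A7 → M1 → A2 → DC = 84; combined 132.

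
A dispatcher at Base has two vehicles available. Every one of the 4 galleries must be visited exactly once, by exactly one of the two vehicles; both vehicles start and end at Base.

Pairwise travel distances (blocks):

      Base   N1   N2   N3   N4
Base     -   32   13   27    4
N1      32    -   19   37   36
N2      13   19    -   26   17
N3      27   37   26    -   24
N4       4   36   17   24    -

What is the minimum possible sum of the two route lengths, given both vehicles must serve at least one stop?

Try each way of splitting the stops between the two vehicles (each non-empty) and, for each split, find the best tour for each vehicle:
  {N1} + {N2, N3, N4}: 64 + 67 = 131
  {N2} + {N1, N3, N4}: 26 + 97 = 123
  {N1, N2} + {N3, N4}: 64 + 55 = 119
  {N3} + {N1, N2, N4}: 54 + 72 = 126
  {N1, N3} + {N2, N4}: 96 + 34 = 130
  {N2, N3} + {N1, N4}: 66 + 72 = 138
  … (7 splits in total)
  {N1, N2, N3} + {N4}: 96 + 8 = 104  ← best
Best: vehicle 1 Base → N2 → N1 → N3 → Base = 96; vehicle 2 Base → N4 → Base = 8; combined 104.

Minimum combined distance: 104 blocks.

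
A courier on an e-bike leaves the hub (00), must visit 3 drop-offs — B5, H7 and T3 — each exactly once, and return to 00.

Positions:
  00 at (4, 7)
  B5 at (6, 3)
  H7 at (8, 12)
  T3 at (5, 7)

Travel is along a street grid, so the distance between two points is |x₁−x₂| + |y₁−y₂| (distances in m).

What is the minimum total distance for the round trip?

Shortest round trip = 26 m.

00 → B5 → H7 → T3 → 00: 6+11+8+1 = 26
00 → B5 → T3 → H7 → 00: 6+5+8+9 = 28
00 → H7 → B5 → T3 → 00: 9+11+5+1 = 26
The minimum is 26.
One optimal route: 00 → B5 → H7 → T3 → 00 (or its reverse).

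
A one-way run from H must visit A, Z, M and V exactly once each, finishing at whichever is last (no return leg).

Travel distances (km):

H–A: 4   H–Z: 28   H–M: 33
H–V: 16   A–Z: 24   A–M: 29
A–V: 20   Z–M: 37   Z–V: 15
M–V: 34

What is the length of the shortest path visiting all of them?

There are 4! = 24 possible orderings.
H - A - Z - M - V: 4+24+37+34 = 99
H - A - Z - V - M: 4+24+15+34 = 77
H - A - M - Z - V: 4+29+37+15 = 85
H - A - M - V - Z: 4+29+34+15 = 82
H - A - V - Z - M: 4+20+15+37 = 76
H - A - V - M - Z: 4+20+34+37 = 95
H - Z - A - M - V: 28+24+29+34 = 115
H - Z - A - V - M: 28+24+20+34 = 106
H - Z - M - A - V: 28+37+29+20 = 114
H - Z - M - V - A: 28+37+34+20 = 119
H - Z - V - A - M: 28+15+20+29 = 92
H - Z - V - M - A: 28+15+34+29 = 106
H - M - A - Z - V: 33+29+24+15 = 101
H - M - A - V - Z: 33+29+20+15 = 97
… (10 more)
The minimum is 76.
One shortest path: H → A → V → Z → M.

76 km — the minimum one-way total.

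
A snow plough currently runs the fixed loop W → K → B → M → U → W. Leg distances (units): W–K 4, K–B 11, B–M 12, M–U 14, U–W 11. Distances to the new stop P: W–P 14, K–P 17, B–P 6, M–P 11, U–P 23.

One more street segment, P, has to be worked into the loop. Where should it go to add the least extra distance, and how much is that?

Minimum extra distance: 5, inserting P between B and M.

Insertion cost between consecutive stops i–j is d(i,P) + d(P,j) − d(i,j):
  between W and K: 14 + 17 − 4 = 27
  between K and B: 17 + 6 − 11 = 12
  between B and M: 6 + 11 − 12 = 5
  between M and U: 11 + 23 − 14 = 20
  between U and W: 23 + 14 − 11 = 26
Cheapest insertion is between B and M, adding 5.
New total = 52 + 5 = 57.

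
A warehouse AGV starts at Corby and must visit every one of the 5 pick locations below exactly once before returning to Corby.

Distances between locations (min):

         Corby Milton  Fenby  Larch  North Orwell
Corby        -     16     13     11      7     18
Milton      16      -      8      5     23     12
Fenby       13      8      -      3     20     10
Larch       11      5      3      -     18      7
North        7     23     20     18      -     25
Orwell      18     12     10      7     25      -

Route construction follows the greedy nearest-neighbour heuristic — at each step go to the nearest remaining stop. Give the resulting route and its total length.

Nearest-neighbour total = 66 min; route Corby → North → Larch → Fenby → Milton → Orwell → Corby.

At Corby the remaining stops are North 7, Larch 11, Fenby 13, Milton 16, Orwell 18; go to North.
At North the remaining stops are Larch 18, Fenby 20, Milton 23, Orwell 25; go to Larch.
At Larch the remaining stops are Fenby 3, Milton 5, Orwell 7; go to Fenby.
At Fenby the remaining stops are Milton 8, Orwell 10; go to Milton.
At Milton the remaining stops are Orwell 12; go to Orwell.
Return Orwell→Corby: 18.
Total = 7 + 18 + 3 + 8 + 12 + 18 = 66.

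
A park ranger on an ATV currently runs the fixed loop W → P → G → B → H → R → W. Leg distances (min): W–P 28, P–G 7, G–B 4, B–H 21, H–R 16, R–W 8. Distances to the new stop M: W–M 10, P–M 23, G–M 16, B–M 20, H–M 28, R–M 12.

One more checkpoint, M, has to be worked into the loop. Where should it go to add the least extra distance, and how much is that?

+5 min — insert M between W and P.

Insertion cost between consecutive stops i–j is d(i,M) + d(M,j) − d(i,j):
  between W and P: 10 + 23 − 28 = 5
  between P and G: 23 + 16 − 7 = 32
  between G and B: 16 + 20 − 4 = 32
  between B and H: 20 + 28 − 21 = 27
  between H and R: 28 + 12 − 16 = 24
  between R and W: 12 + 10 − 8 = 14
Cheapest insertion is between W and P, adding 5.
New total = 84 + 5 = 89.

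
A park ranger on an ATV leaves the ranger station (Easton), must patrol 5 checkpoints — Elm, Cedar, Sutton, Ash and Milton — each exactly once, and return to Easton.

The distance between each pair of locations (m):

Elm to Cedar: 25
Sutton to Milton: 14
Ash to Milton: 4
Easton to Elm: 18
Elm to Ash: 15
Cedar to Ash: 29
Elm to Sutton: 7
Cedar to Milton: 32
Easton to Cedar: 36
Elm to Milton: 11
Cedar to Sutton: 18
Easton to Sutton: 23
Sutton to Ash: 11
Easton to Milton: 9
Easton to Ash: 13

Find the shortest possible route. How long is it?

Easton-Elm-Cedar-Sutton-Ash-Milton-Easton: 18+25+18+11+4+9 = 85
Easton-Elm-Cedar-Sutton-Milton-Ash-Easton: 18+25+18+14+4+13 = 92
Easton-Elm-Cedar-Ash-Sutton-Milton-Easton: 18+25+29+11+14+9 = 106
Easton-Elm-Cedar-Ash-Milton-Sutton-Easton: 18+25+29+4+14+23 = 113
Easton-Elm-Cedar-Milton-Sutton-Ash-Easton: 18+25+32+14+11+13 = 113
Easton-Elm-Cedar-Milton-Ash-Sutton-Easton: 18+25+32+4+11+23 = 113
Easton-Elm-Sutton-Cedar-Ash-Milton-Easton: 18+7+18+29+4+9 = 85
Easton-Elm-Sutton-Cedar-Milton-Ash-Easton: 18+7+18+32+4+13 = 92
Easton-Elm-Sutton-Ash-Cedar-Milton-Easton: 18+7+11+29+32+9 = 106
Easton-Elm-Sutton-Ash-Milton-Cedar-Easton: 18+7+11+4+32+36 = 108
Easton-Elm-Sutton-Milton-Cedar-Ash-Easton: 18+7+14+32+29+13 = 113
Easton-Elm-Sutton-Milton-Ash-Cedar-Easton: 18+7+14+4+29+36 = 108
Easton-Elm-Ash-Cedar-Sutton-Milton-Easton: 18+15+29+18+14+9 = 103
Easton-Elm-Ash-Cedar-Milton-Sutton-Easton: 18+15+29+32+14+23 = 131
… (46 more)
The minimum is 85.
One optimal route: Easton → Elm → Cedar → Sutton → Ash → Milton → Easton (or its reverse).

85 m — the shortest possible round trip.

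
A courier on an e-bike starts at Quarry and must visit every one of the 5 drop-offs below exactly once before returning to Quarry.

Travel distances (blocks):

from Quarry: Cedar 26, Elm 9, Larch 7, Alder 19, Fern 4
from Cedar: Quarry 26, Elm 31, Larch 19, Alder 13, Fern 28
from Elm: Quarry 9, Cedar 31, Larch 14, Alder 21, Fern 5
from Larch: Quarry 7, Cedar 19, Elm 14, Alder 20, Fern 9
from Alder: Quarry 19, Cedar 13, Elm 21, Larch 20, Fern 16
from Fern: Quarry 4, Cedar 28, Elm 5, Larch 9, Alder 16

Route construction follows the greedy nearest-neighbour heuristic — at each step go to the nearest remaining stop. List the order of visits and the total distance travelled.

Nearest-neighbour total = 74 blocks; route Quarry → Fern → Elm → Larch → Cedar → Alder → Quarry.

From Quarry: distances to unvisited — Fern=4, Larch=7, Elm=9, Alder=19, Cedar=26. Nearest is Fern (4).
From Fern: distances to unvisited — Elm=5, Larch=9, Alder=16, Cedar=28. Nearest is Elm (5).
From Elm: distances to unvisited — Larch=14, Alder=21, Cedar=31. Nearest is Larch (14).
From Larch: distances to unvisited — Cedar=19, Alder=20. Nearest is Cedar (19).
From Cedar: distances to unvisited — Alder=13. Nearest is Alder (13).
Return Alder→Quarry: 19.
Total = 4 + 5 + 14 + 19 + 13 + 19 = 74.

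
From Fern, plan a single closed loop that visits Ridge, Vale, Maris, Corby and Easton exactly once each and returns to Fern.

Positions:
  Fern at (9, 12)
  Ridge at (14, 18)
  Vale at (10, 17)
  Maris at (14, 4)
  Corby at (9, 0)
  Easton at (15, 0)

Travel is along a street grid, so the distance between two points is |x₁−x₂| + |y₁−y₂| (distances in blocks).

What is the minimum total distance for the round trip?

There are 60 distinct closed tours to check (reversals are equivalent).
Fern → Ridge → Vale → Maris → Corby → Easton → Fern: 11+5+17+9+6+18 = 66
Fern → Ridge → Vale → Maris → Easton → Corby → Fern: 11+5+17+5+6+12 = 56
Fern → Ridge → Vale → Corby → Maris → Easton → Fern: 11+5+18+9+5+18 = 66
Fern → Ridge → Vale → Corby → Easton → Maris → Fern: 11+5+18+6+5+13 = 58
Fern → Ridge → Vale → Easton → Maris → Corby → Fern: 11+5+22+5+9+12 = 64
Fern → Ridge → Vale → Easton → Corby → Maris → Fern: 11+5+22+6+9+13 = 66
Fern → Ridge → Maris → Vale → Corby → Easton → Fern: 11+14+17+18+6+18 = 84
Fern → Ridge → Maris → Vale → Easton → Corby → Fern: 11+14+17+22+6+12 = 82
Fern → Ridge → Maris → Corby → Vale → Easton → Fern: 11+14+9+18+22+18 = 92
Fern → Ridge → Maris → Corby → Easton → Vale → Fern: 11+14+9+6+22+6 = 68
Fern → Ridge → Maris → Easton → Vale → Corby → Fern: 11+14+5+22+18+12 = 82
Fern → Ridge → Maris → Easton → Corby → Vale → Fern: 11+14+5+6+18+6 = 60
Fern → Ridge → Corby → Vale → Maris → Easton → Fern: 11+23+18+17+5+18 = 92
Fern → Ridge → Corby → Vale → Easton → Maris → Fern: 11+23+18+22+5+13 = 92
… (46 more)
Fern → Vale → Ridge → Maris → Easton → Corby → Fern: 6+5+14+5+6+12 = 48  ← best
The minimum is 48.
One optimal route: Fern → Vale → Ridge → Maris → Easton → Corby → Fern (or its reverse).

48 blocks — the shortest possible round trip.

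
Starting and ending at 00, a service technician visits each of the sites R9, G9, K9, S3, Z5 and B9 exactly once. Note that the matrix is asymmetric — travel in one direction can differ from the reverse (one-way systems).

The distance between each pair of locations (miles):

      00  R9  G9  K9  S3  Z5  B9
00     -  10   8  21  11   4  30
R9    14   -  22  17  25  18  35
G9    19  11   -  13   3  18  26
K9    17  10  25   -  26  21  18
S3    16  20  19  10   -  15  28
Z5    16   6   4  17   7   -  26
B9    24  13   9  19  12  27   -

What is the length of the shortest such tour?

00 → R9 → G9 → K9 → S3 → Z5 → B9 → 00: 10+22+13+26+15+26+24 = 136
00 → R9 → G9 → K9 → S3 → B9 → Z5 → 00: 10+22+13+26+28+27+16 = 142
00 → R9 → G9 → K9 → Z5 → S3 → B9 → 00: 10+22+13+21+7+28+24 = 125
00 → R9 → G9 → K9 → Z5 → B9 → S3 → 00: 10+22+13+21+26+12+16 = 120
00 → R9 → G9 → K9 → B9 → S3 → Z5 → 00: 10+22+13+18+12+15+16 = 106
00 → R9 → G9 → K9 → B9 → Z5 → S3 → 00: 10+22+13+18+27+7+16 = 113
00 → R9 → G9 → S3 → K9 → Z5 → B9 → 00: 10+22+3+10+21+26+24 = 116
00 → R9 → G9 → S3 → K9 → B9 → Z5 → 00: 10+22+3+10+18+27+16 = 106
… (712 more)
00 → Z5 → G9 → S3 → K9 → B9 → R9 → 00: 4+4+3+10+18+13+14 = 66  ← best
The minimum is 66.
One optimal route: 00 → Z5 → G9 → S3 → K9 → B9 → R9 → 00.

66 miles — the shortest possible round trip.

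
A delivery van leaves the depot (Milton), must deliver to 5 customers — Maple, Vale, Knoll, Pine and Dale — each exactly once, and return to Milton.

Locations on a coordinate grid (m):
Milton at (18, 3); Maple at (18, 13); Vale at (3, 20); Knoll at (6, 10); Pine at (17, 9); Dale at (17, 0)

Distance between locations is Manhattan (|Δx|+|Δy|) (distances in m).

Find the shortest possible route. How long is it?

Minimum total distance: 70 m.

Milton→Maple→Vale→Knoll→Pine→Dale→Milton: 10+22+13+12+9+4 = 70
Milton→Maple→Vale→Knoll→Dale→Pine→Milton: 10+22+13+21+9+7 = 82
Milton→Maple→Vale→Pine→Knoll→Dale→Milton: 10+22+25+12+21+4 = 94
Milton→Maple→Vale→Pine→Dale→Knoll→Milton: 10+22+25+9+21+19 = 106
Milton→Maple→Vale→Dale→Knoll→Pine→Milton: 10+22+34+21+12+7 = 106
Milton→Maple→Vale→Dale→Pine→Knoll→Milton: 10+22+34+9+12+19 = 106
Milton→Maple→Knoll→Vale→Pine→Dale→Milton: 10+15+13+25+9+4 = 76
Milton→Maple→Knoll→Vale→Dale→Pine→Milton: 10+15+13+34+9+7 = 88
Milton→Maple→Knoll→Pine→Vale→Dale→Milton: 10+15+12+25+34+4 = 100
Milton→Maple→Knoll→Pine→Dale→Vale→Milton: 10+15+12+9+34+32 = 112
Milton→Maple→Knoll→Dale→Vale→Pine→Milton: 10+15+21+34+25+7 = 112
Milton→Maple→Knoll→Dale→Pine→Vale→Milton: 10+15+21+9+25+32 = 112
Milton→Maple→Pine→Vale→Knoll→Dale→Milton: 10+5+25+13+21+4 = 78
Milton→Maple→Pine→Vale→Dale→Knoll→Milton: 10+5+25+34+21+19 = 114
… (46 more)
The minimum is 70.
One optimal route: Milton → Maple → Vale → Knoll → Pine → Dale → Milton (or its reverse).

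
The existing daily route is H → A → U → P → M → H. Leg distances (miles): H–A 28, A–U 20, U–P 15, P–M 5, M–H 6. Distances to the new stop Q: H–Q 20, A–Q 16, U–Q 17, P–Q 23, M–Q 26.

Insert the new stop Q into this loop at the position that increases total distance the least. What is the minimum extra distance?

Minimum extra distance: 8 miles, inserting Q between H and A.

Insertion cost between consecutive stops i–j is d(i,Q) + d(Q,j) − d(i,j):
  between H and A: 20 + 16 − 28 = 8
  between A and U: 16 + 17 − 20 = 13
  between U and P: 17 + 23 − 15 = 25
  between P and M: 23 + 26 − 5 = 44
  between M and H: 26 + 20 − 6 = 40
Cheapest insertion is between H and A, adding 8.
New total = 74 + 8 = 82.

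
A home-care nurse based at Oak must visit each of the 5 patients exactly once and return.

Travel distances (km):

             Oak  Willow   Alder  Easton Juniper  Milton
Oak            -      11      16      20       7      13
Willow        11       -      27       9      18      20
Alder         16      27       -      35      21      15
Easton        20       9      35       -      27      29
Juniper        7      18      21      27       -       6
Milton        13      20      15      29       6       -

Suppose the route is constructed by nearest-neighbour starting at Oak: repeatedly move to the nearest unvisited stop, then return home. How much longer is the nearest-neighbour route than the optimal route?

Excess over optimum: 1 km.

From Oak: Juniper=7, Willow=11, Milton=13, Alder=16, Easton=20 → choose Juniper (7).
From Juniper: Milton=6, Willow=18, Alder=21, Easton=27 → choose Milton (6).
From Milton: Alder=15, Willow=20, Easton=29 → choose Alder (15).
From Alder: Willow=27, Easton=35 → choose Willow (27).
From Willow: Easton=9 → choose Easton (9).
NN route Oak → Juniper → Milton → Alder → Willow → Easton → Oak costs 84.
Optimal: Oak → Willow → Easton → Alder → Milton → Juniper → Oak costs 83 (by enumerating all 60 distinct tours).
Excess = 84 − 83 = 1.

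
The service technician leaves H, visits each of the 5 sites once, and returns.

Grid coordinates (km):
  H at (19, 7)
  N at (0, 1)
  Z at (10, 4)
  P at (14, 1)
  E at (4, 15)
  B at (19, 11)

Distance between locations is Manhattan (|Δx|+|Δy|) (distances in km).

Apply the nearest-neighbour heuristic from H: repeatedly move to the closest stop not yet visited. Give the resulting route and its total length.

From H: distances to unvisited — B=4, P=11, Z=12, E=23, N=25. Nearest is B (4).
From B: distances to unvisited — P=15, Z=16, E=19, N=29. Nearest is P (15).
From P: distances to unvisited — Z=7, N=14, E=24. Nearest is Z (7).
From Z: distances to unvisited — N=13, E=17. Nearest is N (13).
From N: distances to unvisited — E=18. Nearest is E (18).
Return E→H: 23.
Total = 4 + 15 + 7 + 13 + 18 + 23 = 80.

Nearest-neighbour total = 80 km; route H → B → P → Z → N → E → H.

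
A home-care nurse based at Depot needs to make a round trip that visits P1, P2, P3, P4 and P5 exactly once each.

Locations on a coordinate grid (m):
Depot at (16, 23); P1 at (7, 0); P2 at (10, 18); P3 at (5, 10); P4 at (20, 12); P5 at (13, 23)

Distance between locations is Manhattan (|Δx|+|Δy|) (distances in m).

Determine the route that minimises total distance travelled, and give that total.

Minimum total distance: 76 m.

There are 60 distinct closed tours to check (reversals are equivalent).
Depot → P1 → P2 → P3 → P4 → P5 → Depot: 32+21+13+17+18+3 = 104
Depot → P1 → P2 → P3 → P5 → P4 → Depot: 32+21+13+21+18+15 = 120
Depot → P1 → P2 → P4 → P3 → P5 → Depot: 32+21+16+17+21+3 = 110
Depot → P1 → P2 → P4 → P5 → P3 → Depot: 32+21+16+18+21+24 = 132
Depot → P1 → P2 → P5 → P3 → P4 → Depot: 32+21+8+21+17+15 = 114
Depot → P1 → P2 → P5 → P4 → P3 → Depot: 32+21+8+18+17+24 = 120
Depot → P1 → P3 → P2 → P4 → P5 → Depot: 32+12+13+16+18+3 = 94
Depot → P1 → P3 → P2 → P5 → P4 → Depot: 32+12+13+8+18+15 = 98
Depot → P1 → P3 → P4 → P2 → P5 → Depot: 32+12+17+16+8+3 = 88
Depot → P1 → P3 → P4 → P5 → P2 → Depot: 32+12+17+18+8+11 = 98
Depot → P1 → P3 → P5 → P2 → P4 → Depot: 32+12+21+8+16+15 = 104
Depot → P1 → P3 → P5 → P4 → P2 → Depot: 32+12+21+18+16+11 = 110
Depot → P1 → P4 → P2 → P3 → P5 → Depot: 32+25+16+13+21+3 = 110
Depot → P1 → P4 → P2 → P5 → P3 → Depot: 32+25+16+8+21+24 = 126
… (46 more)
Depot → P4 → P1 → P3 → P2 → P5 → Depot: 15+25+12+13+8+3 = 76  ← best
The minimum is 76.
One optimal route: Depot → P4 → P1 → P3 → P2 → P5 → Depot (or its reverse).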